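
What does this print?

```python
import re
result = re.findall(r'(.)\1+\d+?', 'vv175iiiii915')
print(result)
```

`\1` has to match the exact text group 1 already captured.
Because there's exactly one group, `findall` drops the full match and keeps group 1 from each hit.

['v', 'i']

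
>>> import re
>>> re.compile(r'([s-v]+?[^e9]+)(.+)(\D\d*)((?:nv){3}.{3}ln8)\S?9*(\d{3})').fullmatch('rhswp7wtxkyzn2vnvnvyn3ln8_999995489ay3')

None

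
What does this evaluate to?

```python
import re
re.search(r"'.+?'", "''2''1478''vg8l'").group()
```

"''2'"

A `+?`/`*?`/`{m,n}?` starts at its minimum and grows only as far as needed for what follows to match.
Unlike `match`, `search` isn't anchored — it looks for the pattern anywhere in the string.
The match spans [0:4] → "''2'".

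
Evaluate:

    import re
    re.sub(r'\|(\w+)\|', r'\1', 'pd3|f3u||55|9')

Matches: at [3:8] → '|f3u|'; at [8:12] → '|55|'.
`\1` in the replacement pulls in group 1's text for each match.

'pd3f3u559'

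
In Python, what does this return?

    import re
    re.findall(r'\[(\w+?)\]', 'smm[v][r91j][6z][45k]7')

['v', 'r91j', '6z', '45k']

Walking the string: at [3:6] match '[v]', group 1 = 'v'; at [6:12] match '[r91j]', group 1 = 'r91j'; at [12:16] match '[6z]', group 1 = '6z'; at [16:21] match '[45k]', group 1 = '45k'.
With a single group, `findall` returns only what that group captured — 4 items.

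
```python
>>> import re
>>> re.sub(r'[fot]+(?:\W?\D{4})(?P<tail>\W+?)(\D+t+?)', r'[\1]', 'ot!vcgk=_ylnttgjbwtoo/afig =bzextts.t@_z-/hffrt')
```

Pattern: one or more of one of [fot]; then optionally a non-word character, then exactly 4 of a non-digit (non-capturing group); then one or more of a non-word character (lazy) (captured as 'tail'); then one or more of a non-digit, then one or more of a literal 't' (lazy) (captured).
Matches: at [0:47] → 'ot!vcgk=_ylnttgjbwtoo/afig =bzextts.t@_z-/hffrt'.
The replacement refers to a captured group, so each match is rewritten using its own captured text.

'[=]'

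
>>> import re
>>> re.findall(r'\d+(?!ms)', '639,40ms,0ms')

['639', '4']

Because the assertion is negative and zero-width, positions next to the forbidden text are skipped.
Scanning left to right: at [0:3] → '639'; at [4:5] → '4'.
Since nothing is captured, `findall` lists the 2 matched substrings directly.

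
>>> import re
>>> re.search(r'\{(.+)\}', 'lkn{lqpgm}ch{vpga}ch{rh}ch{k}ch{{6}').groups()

('lqpgm}ch{vpga}ch{rh}ch{k}ch{{6',)

The match spans [3:35] → '{lqpgm}ch{vpga}ch{rh}ch{k}ch{{6}'.
Captured: group 1 = 'lqpgm}ch{vpga}ch{rh}ch{k}ch{{6'.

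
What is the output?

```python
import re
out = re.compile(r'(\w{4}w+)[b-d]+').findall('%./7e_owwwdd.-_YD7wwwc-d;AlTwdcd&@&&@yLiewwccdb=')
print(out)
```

['7e_owww', '_YD7www', 'yLieww']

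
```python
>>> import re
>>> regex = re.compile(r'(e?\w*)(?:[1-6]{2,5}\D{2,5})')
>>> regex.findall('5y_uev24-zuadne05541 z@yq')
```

['5y_uev', 'ne055']

This matches optionally a literal 'e', then zero or more of a word character (captured); then 2 to 5 of a character in [1-6], then 2 to 5 of a non-digit (non-capturing group).
Matches: at [0:13] match '5y_uev24-zuad', group 1 = '5y_uev'; at [13:25] match 'ne05541 z@yq', group 1 = 'ne055'.
`findall` collects group 1 from each match (2 total).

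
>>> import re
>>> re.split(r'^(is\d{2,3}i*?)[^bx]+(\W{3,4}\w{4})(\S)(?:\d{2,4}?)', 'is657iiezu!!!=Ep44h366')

Lazy quantifiers expand one character at a time until the remainder of the pattern can match.
The group in the pattern means `split` returns the separators' captures alongside the pieces.

['', 'is657', '!!=Ep44', 'h', '6']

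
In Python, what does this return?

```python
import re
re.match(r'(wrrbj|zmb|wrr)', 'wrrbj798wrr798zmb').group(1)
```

'wrrbj'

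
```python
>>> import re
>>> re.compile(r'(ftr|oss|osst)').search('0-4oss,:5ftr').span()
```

(3, 6)

The match spans [3:6] → 'oss'.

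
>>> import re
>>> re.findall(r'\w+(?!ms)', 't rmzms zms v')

['t', 'rmzms', 'zms', 'v']

The negative lookahead/lookbehind blocks any match where the forbidden context is present.
Scanning left to right: at [0:1] → 't'; at [2:7] → 'rmzms'; at [8:11] → 'zms'; at [12:13] → 'v'.
`findall` yields the raw match text (4 of them) because the pattern has no groups.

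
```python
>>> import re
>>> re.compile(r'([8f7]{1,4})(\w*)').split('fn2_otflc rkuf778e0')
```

The pattern matches 1 to 4 of one of [8f7] (captured); then zero or more of a word character (captured).
Because the pattern has a capturing group, `split` also inserts each captured text between the pieces.

['', 'f', 'n2_otflc', ' rku', 'f778', 'e0', '']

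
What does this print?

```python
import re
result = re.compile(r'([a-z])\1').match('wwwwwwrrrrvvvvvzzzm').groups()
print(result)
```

The match spans [0:2] → 'ww'.
Captured: group 1 = 'w'.

('w',)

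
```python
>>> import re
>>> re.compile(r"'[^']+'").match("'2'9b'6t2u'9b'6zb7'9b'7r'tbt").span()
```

(0, 3)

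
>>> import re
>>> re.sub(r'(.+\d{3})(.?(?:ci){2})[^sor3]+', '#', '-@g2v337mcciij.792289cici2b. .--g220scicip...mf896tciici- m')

'#'

`sub` substitutes '#' at each match site.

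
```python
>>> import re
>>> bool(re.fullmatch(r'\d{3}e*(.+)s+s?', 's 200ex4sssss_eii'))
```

Pattern: exactly 3 of a digit, then zero or more of a literal 'e'; then one or more of any character (captured); then one or more of the literal 's', then optionally a literal 's'.
`re.fullmatch` is like wrapping the pattern in `^…$` (in single-line mode).
Here the string isn't matched end-to-end, so the call returns None, and `bool(None)` is False.

False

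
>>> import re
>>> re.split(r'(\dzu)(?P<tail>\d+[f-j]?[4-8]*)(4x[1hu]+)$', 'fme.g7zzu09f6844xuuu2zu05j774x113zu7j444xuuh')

This matches a digit, then the literal 'zu' (captured); then one or more of a digit, then optionally a character in [f-j], then zero or more of a character in [4-8] (captured as 'tail'); then the literal '4x', then one or more of one of [1hu] (captured); then anchored at the end.
Matches to split on: at [32:44] → '3zu7j444xuuh'.
The group in the pattern means `split` returns the separators' captures alongside the pieces.

['fme.g7zzu09f6844xuuu2zu05j774x11', '3zu', '7j44', '4xuuh', '']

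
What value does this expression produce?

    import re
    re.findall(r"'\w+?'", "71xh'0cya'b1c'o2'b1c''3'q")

["'0cya'", "'o2'", "'3'"]

With no groups in the pattern, `findall` gives back each whole match — 3 here.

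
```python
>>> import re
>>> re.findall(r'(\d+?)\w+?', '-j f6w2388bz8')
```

['6', '2', '8']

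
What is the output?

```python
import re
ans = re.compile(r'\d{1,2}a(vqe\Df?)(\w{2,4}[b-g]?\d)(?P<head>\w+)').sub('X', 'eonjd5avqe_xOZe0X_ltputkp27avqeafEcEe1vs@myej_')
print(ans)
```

This matches 1 to 2 of a digit, then a literal 'a'; then the literal 'vqe', then a non-digit, then optionally the literal 'f' (captured); then 2 to 4 of a word character, then optionally a character in [b-g], then a digit (captured); then one or more of a word character (captured as 'head').
`sub` substitutes 'X' at each match site.

eonjdX@myej_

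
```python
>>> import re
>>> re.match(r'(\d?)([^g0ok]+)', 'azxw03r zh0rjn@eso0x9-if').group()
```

'azxw'

With `match`, the pattern is implicitly anchored at the beginning.
The match spans [0:4] → 'azxw'.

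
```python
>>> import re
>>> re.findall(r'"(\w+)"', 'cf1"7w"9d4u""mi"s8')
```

['7w', 'mi']

`findall` collects group 1 from each match (2 total).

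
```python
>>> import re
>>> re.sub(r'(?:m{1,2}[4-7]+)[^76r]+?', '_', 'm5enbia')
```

'_nbia'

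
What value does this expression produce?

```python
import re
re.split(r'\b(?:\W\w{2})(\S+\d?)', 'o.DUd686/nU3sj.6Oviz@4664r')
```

This matches a word boundary (`\b`, zero-width); then a non-word character, then exactly 2 of a word character (non-capturing group); then one or more of a non-whitespace character, then optionally a digit (captured).
Matches to split on: at [1:26] → '.DUd686/nU3sj.6Oviz@4664r'.
Because the pattern has a capturing group, `split` also inserts each captured text between the pieces.

['o', 'd686/nU3sj.6Oviz@4664r', '']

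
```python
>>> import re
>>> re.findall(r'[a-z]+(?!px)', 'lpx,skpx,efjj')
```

The negative lookahead/lookbehind blocks any match where the forbidden context is present.
Matches: at [0:3] → 'lpx'; at [4:8] → 'skpx'; at [9:13] → 'efjj'.
Since nothing is captured, `findall` lists the 3 matched substrings directly.

['lpx', 'skpx', 'efjj']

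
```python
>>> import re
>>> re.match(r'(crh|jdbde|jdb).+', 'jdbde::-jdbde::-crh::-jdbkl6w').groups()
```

('jdbde',)

`|` is ordered: at each position the engine commits to the first alternative that works.
`re.match` only tries the pattern at the start of the string.
The match spans [0:29] → 'jdbde::-jdbde::-crh::-jdbkl6w'.
Captured: group 1 = 'jdbde'.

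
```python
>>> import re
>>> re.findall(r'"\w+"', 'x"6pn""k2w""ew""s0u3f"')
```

Since nothing is captured, `findall` lists the 4 matched substrings directly.

['"6pn"', '"k2w"', '"ew"', '"s0u3f"']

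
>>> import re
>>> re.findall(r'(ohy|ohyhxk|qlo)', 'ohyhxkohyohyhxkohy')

['ohy', 'ohy', 'ohy', 'ohy']

`|` is ordered: at each position the engine commits to the first alternative that works.
One capturing group, so `findall` returns just the captured substring from each match — 4 in all.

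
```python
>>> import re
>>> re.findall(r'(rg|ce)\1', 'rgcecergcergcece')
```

['ce', 'ce']

After group 1 captures some text, `\1` only succeeds where that same text appears again.
`findall` collects group 1 from each match (2 total).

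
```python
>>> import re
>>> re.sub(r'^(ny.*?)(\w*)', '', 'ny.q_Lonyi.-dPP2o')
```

With the lazy modifier that quantifier settles for the fewest repetitions that let the rest of the pattern succeed (the atoms after it are unaffected and can still be greedy).
Every occurrence is swapped for ''.

'.q_Lonyi.-dPP2o'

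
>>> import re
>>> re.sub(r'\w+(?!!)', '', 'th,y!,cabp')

',y!,'

The negative lookahead/lookbehind blocks any match where the forbidden context is present.
Matches: at [0:2] → 'th'; at [6:10] → 'cabp'.
Each match is replaced by ''.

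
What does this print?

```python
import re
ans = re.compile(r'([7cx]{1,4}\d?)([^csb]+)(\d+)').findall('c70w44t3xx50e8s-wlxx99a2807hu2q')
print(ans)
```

[('c70', 'w44t3xx50e', '8'), ('xx9', '9a2807hu', '2')]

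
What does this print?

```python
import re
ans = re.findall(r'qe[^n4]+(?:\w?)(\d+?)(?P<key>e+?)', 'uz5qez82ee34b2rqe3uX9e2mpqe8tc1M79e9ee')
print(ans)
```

[('2', 'e'), ('9', 'e')]

The `?` after the quantifier makes it lazy — it takes as little as possible before letting the rest of the pattern try.
2 groups means each result is a tuple of 2 captured strings — 2 here.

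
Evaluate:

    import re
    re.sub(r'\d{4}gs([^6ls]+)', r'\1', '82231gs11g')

'811g'

`\1` in the replacement pulls in group 1's text for each match.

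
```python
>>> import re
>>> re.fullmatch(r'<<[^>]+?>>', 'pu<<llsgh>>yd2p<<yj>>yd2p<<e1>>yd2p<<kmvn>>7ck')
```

None

`re.fullmatch` requires the pattern to consume the entire string.
Here there's no way to consume every character, so the call returns None.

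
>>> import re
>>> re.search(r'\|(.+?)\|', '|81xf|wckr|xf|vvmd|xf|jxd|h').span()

(0, 6)

With the lazy modifier that quantifier settles for the fewest repetitions that let the rest of the pattern succeed (the atoms after it are unaffected and can still be greedy).
`re.search` tries every starting position until one works.
The match spans [0:6] → '|81xf|'.
Captured: group 1 = '81xf'.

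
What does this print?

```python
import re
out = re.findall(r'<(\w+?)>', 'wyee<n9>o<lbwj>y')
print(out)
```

['n9', 'lbwj']

Scanning left to right: at [4:8] match '<n9>', group 1 = 'n9'; at [9:15] match '<lbwj>', group 1 = 'lbwj'.
Because there's exactly one group, `findall` drops the full match and keeps group 1 from each hit.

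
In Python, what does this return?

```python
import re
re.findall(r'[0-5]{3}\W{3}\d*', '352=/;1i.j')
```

Pattern: exactly 3 of a character in [0-5], then exactly 3 of a non-word character; then zero or more of a digit.
With no groups in the pattern, `findall` gives back each whole match — 1 here.

['352=/;1']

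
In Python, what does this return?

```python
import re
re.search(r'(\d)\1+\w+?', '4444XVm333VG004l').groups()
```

The backreference `\1` re-matches whatever the first group consumed, character for character.
`search` walks the string left to right and returns the first match it finds.
The match spans [0:5] → '4444X'.
Captured: group 1 = '4'.

('4',)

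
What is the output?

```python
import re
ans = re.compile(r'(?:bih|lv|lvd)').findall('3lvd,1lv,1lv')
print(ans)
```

['lv', 'lv', 'lv']

Alternation isn't longest-match — the leftmost alternative that fits at this position is chosen.
Walking the string: at [1:3] → 'lv'; at [6:8] → 'lv'; at [10:12] → 'lv'.
Since nothing is captured, `findall` lists the 3 matched substrings directly.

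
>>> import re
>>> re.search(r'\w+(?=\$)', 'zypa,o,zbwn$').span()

The `(?=…)`/`(?<=…)` assertion just peeks at neighbouring text; it doesn't advance the match position.
`re.search` tries every starting position until one works.
The match spans [7:11] → 'zbwn'.

(7, 11)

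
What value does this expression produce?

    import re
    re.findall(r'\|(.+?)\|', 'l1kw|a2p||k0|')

['a2p', 'k0']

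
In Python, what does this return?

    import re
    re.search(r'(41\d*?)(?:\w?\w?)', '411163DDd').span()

Lazy quantifiers expand one character at a time until the remainder of the pattern can match.
The match spans [0:4] → '4111'.

(0, 4)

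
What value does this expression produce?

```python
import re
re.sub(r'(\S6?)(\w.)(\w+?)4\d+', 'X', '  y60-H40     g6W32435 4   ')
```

'  X     X 4   '

`sub` substitutes 'X' at each match site.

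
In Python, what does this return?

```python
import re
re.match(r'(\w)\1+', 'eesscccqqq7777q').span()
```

(0, 2)

`re.match` won't scan ahead — the pattern has to work from the very first character.
The match spans [0:2] → 'ee'.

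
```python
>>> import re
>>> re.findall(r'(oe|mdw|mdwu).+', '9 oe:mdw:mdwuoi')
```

['oe']

Scanning left to right: at [2:15] match 'oe:mdw:mdwuoi', group 1 = 'oe'.
One capturing group, so `findall` returns just the captured substring from the one match — 1 in all.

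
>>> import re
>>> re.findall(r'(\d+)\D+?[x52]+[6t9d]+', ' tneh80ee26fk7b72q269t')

['80', '72']

`findall` collects group 1 from each match (2 total).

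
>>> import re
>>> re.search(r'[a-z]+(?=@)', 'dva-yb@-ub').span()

The lookaround is zero-width — it requires the adjacent text to match without consuming it, so the asserted text isn't part of the match.
The match spans [4:6] → 'yb'.

(4, 6)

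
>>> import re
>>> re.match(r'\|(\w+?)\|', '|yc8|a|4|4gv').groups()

With `match`, the pattern is implicitly anchored at the beginning.
The match spans [0:5] → '|yc8|'.
Captured: group 1 = 'yc8'.

('yc8',)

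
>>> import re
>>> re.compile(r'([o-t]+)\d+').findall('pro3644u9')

['pro']

This matches one or more of a character in [o-t] (captured); then one or more of a digit.
`findall` collects group 1 from the one match (1 total).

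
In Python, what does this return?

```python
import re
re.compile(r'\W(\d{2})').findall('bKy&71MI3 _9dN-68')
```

['71', '68']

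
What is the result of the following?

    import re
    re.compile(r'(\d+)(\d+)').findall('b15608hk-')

[('1560', '8')]

Pattern: one or more of a digit (captured); then one or more of a digit (captured).
Walking the string: at [1:6] match '15608', groups = ('1560', '8').
Multiple groups make `findall` return tuples — one 2-tuple for the one match.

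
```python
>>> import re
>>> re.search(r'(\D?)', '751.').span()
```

(0, 0)

Pattern: optionally a non-digit (captured).
`re.search` tries every starting position until one works.
The match spans [0:0] → ''.
Captured: group 1 = ''.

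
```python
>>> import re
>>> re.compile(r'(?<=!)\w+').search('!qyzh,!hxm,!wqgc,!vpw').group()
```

The lookaround is zero-width — it requires the adjacent text to match without consuming it, so the asserted text isn't part of the match.
Unlike `match`, `search` isn't anchored — it looks for the pattern anywhere in the string.
The match spans [1:5] → 'qyzh'.

'qyzh'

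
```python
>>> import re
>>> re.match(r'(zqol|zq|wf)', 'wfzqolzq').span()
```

(0, 2)

`match` is anchored at position 0; if the pattern doesn't fit there, it returns None.
The match spans [0:2] → 'wf'.
Captured: group 1 = 'wf'.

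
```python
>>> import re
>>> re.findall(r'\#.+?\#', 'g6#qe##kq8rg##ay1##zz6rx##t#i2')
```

The `?` after the quantifier makes it lazy — it takes as little as possible before letting the rest of the pattern try.
Matches: at [2:6] → '#qe#'; at [6:13] → '#kq8rg#'; at [13:18] → '#ay1#'; at [18:25] → '#zz6rx#'; at [25:28] → '#t#'.
No capturing groups, so `findall` returns the 5 full match strings.

['#qe#', '#kq8rg#', '#ay1#', '#zz6rx#', '#t#']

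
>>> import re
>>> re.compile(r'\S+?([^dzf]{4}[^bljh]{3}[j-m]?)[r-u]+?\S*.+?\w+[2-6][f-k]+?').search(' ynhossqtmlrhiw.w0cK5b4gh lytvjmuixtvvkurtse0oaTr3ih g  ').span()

(1, 51)

This matches one or more of a non-whitespace character (lazy); then exactly 4 of any character except [dzf], then exactly 3 of any character except [bljh], then optionally a character in [j-m] (captured); then one or more of a character in [r-u] (lazy), then zero or more of a non-whitespace character, then one or more of any character (lazy); then one or more of a word character, then a character in [2-6]; then one or more of a character in [f-k] (lazy).
`re.search` tries every starting position until one works.
The match spans [1:51] → 'ynhossqtmlrhiw.w0cK5b4gh lytvjmuixtvvkurtse0oaTr3i'.
Captured: group 1 = 'hossqtml'.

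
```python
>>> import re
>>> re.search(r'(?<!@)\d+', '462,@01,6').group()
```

The negative lookaround is zero-width — it rules out positions where the adjacent text would match, without consuming anything.
`search` walks the string left to right and returns the first match it finds.
The match spans [0:3] → '462'.

'462'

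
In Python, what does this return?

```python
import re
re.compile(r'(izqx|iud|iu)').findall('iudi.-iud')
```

The regex engine tests alternatives in the order written; an earlier branch that matches wins even if a later one would match more.
Scanning left to right: at [0:3] match 'iud', group 1 = 'iud'; at [6:9] match 'iud', group 1 = 'iud'.
Because there's exactly one group, `findall` drops the full match and keeps group 1 from each hit.

['iud', 'iud']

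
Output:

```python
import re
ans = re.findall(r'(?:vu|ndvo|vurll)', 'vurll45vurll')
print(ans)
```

['vu', 'vu']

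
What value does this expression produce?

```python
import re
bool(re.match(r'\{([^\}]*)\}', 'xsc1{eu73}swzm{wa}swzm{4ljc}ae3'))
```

False

`re.match` only tries the pattern at the start of the string.
Here the pattern fails at index 0, so the call returns None, and `bool(None)` is False.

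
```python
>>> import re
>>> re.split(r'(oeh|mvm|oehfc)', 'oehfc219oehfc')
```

`|` is ordered: at each position the engine commits to the first alternative that works.
Matches to split on: at [0:3] → 'oeh'; at [8:11] → 'oeh'.
The group in the pattern means `split` returns the separators' captures alongside the pieces.

['', 'oeh', 'fc219', 'oeh', 'fc']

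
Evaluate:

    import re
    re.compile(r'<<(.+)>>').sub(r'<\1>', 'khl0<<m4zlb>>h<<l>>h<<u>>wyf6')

Matches: at [4:25] → '<<m4zlb>>h<<l>>h<<u>>'.
`\1` in the replacement pulls in group 1's text for each match.

'khl0<m4zlb>>h<<l>>h<<u>wyf6'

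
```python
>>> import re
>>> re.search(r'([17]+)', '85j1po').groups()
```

('1',)

Pattern: one or more of one of [17] (captured).
`search` walks the string left to right and returns the first match it finds.
The match spans [3:4] → '1'.
Captured: group 1 = '1'.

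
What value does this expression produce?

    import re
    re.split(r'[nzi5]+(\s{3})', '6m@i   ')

['6m@', '   ', '']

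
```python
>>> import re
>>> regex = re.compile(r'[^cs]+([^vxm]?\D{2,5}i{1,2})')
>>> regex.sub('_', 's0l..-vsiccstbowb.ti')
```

's_ccs_'

Each match is replaced by '_'.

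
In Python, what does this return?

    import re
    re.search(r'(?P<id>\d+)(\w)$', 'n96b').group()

'96b'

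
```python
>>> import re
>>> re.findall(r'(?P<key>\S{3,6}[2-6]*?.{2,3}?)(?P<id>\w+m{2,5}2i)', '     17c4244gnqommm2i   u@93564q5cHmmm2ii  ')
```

The pattern matches 3 to 6 of a non-whitespace character, then zero or more of a character in [2-6] (lazy), then 2 to 3 of any character (lazy) (captured as 'key'); then one or more of a word character, then 2 to 5 of the literal 'm', then the literal '2i' (captured as 'id').
Because the quantifier is non-greedy, it stops expanding at the earliest point where the rest of the pattern can succeed.
Matches: at [5:21] match '17c4244gnqommm2i', groups = ('17c4244g', 'nqommm2i'); at [24:40] match 'u@93564q5cHmmm2i', groups = ('u@93564q', '5cHmmm2i').
Multiple groups make `findall` return tuples — one 2-tuple for each match.

[('17c4244g', 'nqommm2i'), ('u@93564q', '5cHmmm2i')]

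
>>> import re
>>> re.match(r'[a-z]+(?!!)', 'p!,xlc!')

None

`match` is anchored at position 0; if the pattern doesn't fit there, it returns None.
Here the pattern fails at index 0, so the call returns None.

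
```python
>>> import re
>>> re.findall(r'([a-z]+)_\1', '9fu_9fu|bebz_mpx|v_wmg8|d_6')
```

A backreference is literal: `\1` must see the identical characters the first group matched.
One capturing group, so `findall` returns just the captured substring from each match — 0 in all.
Nothing in the string satisfies the pattern, so the list is empty.

[]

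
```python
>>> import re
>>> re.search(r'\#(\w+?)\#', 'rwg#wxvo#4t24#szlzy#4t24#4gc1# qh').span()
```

The match spans [3:9] → '#wxvo#'.

(3, 9)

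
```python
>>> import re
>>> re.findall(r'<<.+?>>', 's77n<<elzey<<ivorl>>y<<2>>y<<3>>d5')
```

['<<elzey<<ivorl>>', '<<2>>', '<<3>>']

A `+?`/`*?`/`{m,n}?` starts at its minimum and grows only as far as needed for what follows to match.
No capturing groups, so `findall` returns the 3 full match strings.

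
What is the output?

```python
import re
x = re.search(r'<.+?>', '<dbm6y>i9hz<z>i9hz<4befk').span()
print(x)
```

A non-greedy quantifier consumes as few characters as it can — just enough that the remainder of the pattern still matches from where it stops; whatever follows it matches normally.
The match spans [0:7] → '<dbm6y>'.

(0, 7)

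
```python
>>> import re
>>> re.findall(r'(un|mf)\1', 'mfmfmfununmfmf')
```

A backreference is literal: `\1` must see the identical characters the first group matched.
Matches: at [0:4] match 'mfmf', group 1 = 'mf'; at [6:10] match 'unun', group 1 = 'un'; at [10:14] match 'mfmf', group 1 = 'mf'.
`findall` collects group 1 from each match (3 total).

['mf', 'un', 'mf']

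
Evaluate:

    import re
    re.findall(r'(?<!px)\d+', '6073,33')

A negative assertion filters positions out without eating any characters.
Scanning left to right: at [0:4] → '6073'; at [5:7] → '33'.
`findall` yields the raw match text (2 of them) because the pattern has no groups.

['6073', '33']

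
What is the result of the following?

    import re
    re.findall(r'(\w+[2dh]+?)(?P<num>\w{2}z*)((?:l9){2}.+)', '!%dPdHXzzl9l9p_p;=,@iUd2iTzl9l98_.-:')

This matches one or more of a word character, then one or more of one of [2dh] (lazy) (captured); then exactly 2 of a word character, then zero or more of a literal 'z' (captured as 'num'); then the literal 'l9' repeated 2 times, then one or more of any character (captured).
3 groups means the one result is a tuple of 3 captured strings — 1 here.

[('dPd', 'HXzz', 'l9l9p_p;=,@iUd2iTzl9l98_.-:')]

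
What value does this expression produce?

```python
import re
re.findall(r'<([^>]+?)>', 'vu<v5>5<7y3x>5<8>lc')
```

['v5', '7y3x', '8']

Walking the string: at [2:6] match '<v5>', group 1 = 'v5'; at [7:13] match '<7y3x>', group 1 = '7y3x'; at [14:17] match '<8>', group 1 = '8'.
With a single group, `findall` returns only what that group captured — 3 items.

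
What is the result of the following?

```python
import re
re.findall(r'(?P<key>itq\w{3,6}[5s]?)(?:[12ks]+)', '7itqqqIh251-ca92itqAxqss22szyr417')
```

['itqqqIh25', 'itqAxqss2']

With a single group, `findall` returns only what that group captured — 2 items.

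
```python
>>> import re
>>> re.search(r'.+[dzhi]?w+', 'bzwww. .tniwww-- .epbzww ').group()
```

This matches one or more of any character; then optionally one of [dzhi], then one or more of the literal 'w'.
`re.search` tries every starting position until one works.
The match spans [0:24] → 'bzwww. .tniwww-- .epbzww'.

'bzwww. .tniwww-- .epbzww'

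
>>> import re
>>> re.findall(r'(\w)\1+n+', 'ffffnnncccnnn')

['f', 'c']

`\1` is not a pattern — it's the concrete string captured by group 1, re-applied verbatim.
Matches: at [0:7] match 'ffffnnn', group 1 = 'f'; at [7:13] match 'cccnnn', group 1 = 'c'.
Because there's exactly one group, `findall` drops the full match and keeps group 1 from each hit.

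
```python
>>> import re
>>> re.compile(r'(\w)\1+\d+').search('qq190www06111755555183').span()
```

After group 1 captures some text, `\1` only succeeds where that same text appears again.
`re.search` scans for the first position where the pattern succeeds.
The match spans [0:5] → 'qq190'.
Captured: group 1 = 'q'.

(0, 5)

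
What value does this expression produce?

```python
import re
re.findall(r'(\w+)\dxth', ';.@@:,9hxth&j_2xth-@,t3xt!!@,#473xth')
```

['j_', '47']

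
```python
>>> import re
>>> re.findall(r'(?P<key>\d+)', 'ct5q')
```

['5']

This matches one or more of a digit (captured as 'key').
Because there's exactly one group, `findall` drops the full match and keeps group 1 from the one hit.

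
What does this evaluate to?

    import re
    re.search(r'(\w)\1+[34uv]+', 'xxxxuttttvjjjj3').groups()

The match spans [0:5] → 'xxxxu'.
Captured: group 1 = 'x'.

('x',)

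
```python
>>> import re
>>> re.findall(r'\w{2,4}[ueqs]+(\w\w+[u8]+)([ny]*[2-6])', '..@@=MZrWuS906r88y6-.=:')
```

[('S906r88', 'y6')]

The pattern matches 2 to 4 of a word character; then one or more of one of [ueqs]; then a word character, then one or more of a word character, then one or more of one of [u8] (captured); then zero or more of one of [ny], then a character in [2-6] (captured).
Walking the string: at [5:19] match 'MZrWuS906r88y6', groups = ('S906r88', 'y6').
Multiple groups make `findall` return tuples — one 2-tuple for the one match.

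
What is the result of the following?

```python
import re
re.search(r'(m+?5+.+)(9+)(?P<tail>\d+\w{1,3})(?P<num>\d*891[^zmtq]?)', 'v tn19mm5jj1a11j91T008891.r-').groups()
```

This matches one or more of the literal 'm' (lazy), then one or more of the literal '5', then one or more of any character (captured); then one or more of a literal '9' (captured); then one or more of a digit, then 1 to 3 of a word character (captured as 'tail'); then zero or more of a digit, then the literal '891', then optionally any character except [zmtq] (captured as 'num').
`re.search` scans for the first position where the pattern succeeds.
The match spans [6:26] → 'mm5jj1a11j91T008891.'.
Captured: group 1 = 'mm5jj1a11j', group 2 = '9', group 3 = '1T00', group 4 = '8891.'.

('mm5jj1a11j', '9', '1T00', '8891.')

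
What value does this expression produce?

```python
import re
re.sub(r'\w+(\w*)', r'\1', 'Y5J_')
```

''

Pattern: one or more of a word character; then zero or more of a word character (captured).
Matches: at [0:4] → 'Y5J_'.
Each match is replaced using the text its own group 1 captured.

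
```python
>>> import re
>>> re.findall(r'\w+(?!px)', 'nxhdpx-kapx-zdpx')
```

['nxhdpx', 'kapx', 'zdpx']

A negative assertion filters positions out without eating any characters.
Scanning left to right: at [0:6] → 'nxhdpx'; at [7:11] → 'kapx'; at [12:16] → 'zdpx'.
`findall` yields the raw match text (3 of them) because the pattern has no groups.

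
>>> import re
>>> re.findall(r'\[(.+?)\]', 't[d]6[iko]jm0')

['d', 'iko']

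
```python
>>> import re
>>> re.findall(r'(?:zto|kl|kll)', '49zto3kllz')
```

Alternation isn't longest-match — the leftmost alternative that fits at this position is chosen.
Scanning left to right: at [2:5] → 'zto'; at [6:8] → 'kl'.
Since nothing is captured, `findall` lists the 2 matched substrings directly.

['zto', 'kl']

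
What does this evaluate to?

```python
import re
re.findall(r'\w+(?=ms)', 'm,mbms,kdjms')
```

['mb', 'kdj']

Lookahead/lookbehind check context without consuming it, so the matched span excludes the asserted characters.
With no groups in the pattern, `findall` gives back each whole match — 2 here.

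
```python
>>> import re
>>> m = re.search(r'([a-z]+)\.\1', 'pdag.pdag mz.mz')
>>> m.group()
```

'pdag.pdag'

The backreference `\1` re-matches whatever the first group consumed, character for character.
Unlike `match`, `search` isn't anchored — it looks for the pattern anywhere in the string.
The match spans [0:9] → 'pdag.pdag'.
Captured: group 1 = 'pdag'.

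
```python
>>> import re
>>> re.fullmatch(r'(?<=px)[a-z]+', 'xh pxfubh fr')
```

None

The lookaround is zero-width — it requires the adjacent text to match without consuming it, so the asserted text isn't part of the match.
`re.fullmatch` is like wrapping the pattern in `^…$` (in single-line mode).
Here there's no way to consume every character, so the call returns None.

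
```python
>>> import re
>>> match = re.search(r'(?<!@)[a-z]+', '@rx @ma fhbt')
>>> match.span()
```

(2, 3)

A negative assertion filters positions out without eating any characters.
`search` walks the string left to right and returns the first match it finds.
The match spans [2:3] → 'x'.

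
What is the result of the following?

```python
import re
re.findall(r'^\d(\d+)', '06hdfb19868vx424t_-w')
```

['6']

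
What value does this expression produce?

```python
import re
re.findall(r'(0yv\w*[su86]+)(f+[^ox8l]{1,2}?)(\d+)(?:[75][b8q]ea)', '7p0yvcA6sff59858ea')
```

Pattern: the literal '0yv', then zero or more of a word character, then one or more of one of [su86] (captured); then one or more of a literal 'f', then 1 to 2 of any character except [ox8l] (lazy) (captured); then one or more of a digit (captured); then one of [75], then one of [b8q], then the literal 'ea' (non-capturing group).
The `?` after the quantifier makes it lazy — it takes as little as possible before letting the rest of the pattern try.
Walking the string: at [2:18] match '0yvcA6sff59858ea', groups = ('0yvcA6s', 'ff5', '98').
3 groups means the one result is a tuple of 3 captured strings — 1 here.

[('0yvcA6s', 'ff5', '98')]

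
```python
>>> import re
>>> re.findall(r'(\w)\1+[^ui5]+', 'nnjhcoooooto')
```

['n']

The backreference `\1` re-matches whatever the first group consumed, character for character.
Because there's exactly one group, `findall` drops the full match and keeps group 1 from the one hit.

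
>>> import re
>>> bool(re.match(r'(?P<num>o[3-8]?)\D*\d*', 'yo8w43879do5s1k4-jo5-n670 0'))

This matches the literal 'o', then optionally a character in [3-8] (captured as 'num'); then zero or more of a non-digit, then zero or more of a digit.
`re.match` won't scan ahead — the pattern has to work from the very first character.
Here the string doesn't start with a match, so the call returns None, and `bool(None)` is False.

False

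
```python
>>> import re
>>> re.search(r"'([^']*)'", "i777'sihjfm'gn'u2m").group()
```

"'sihjfm'"

`re.search` tries every starting position until one works.
The match spans [4:12] → "'sihjfm'".
Captured: group 1 = 'sihjfm'.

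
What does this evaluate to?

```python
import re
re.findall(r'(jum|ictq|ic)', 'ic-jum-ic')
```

['ic', 'jum', 'ic']

Scanning left to right: at [0:2] match 'ic', group 1 = 'ic'; at [3:6] match 'jum', group 1 = 'jum'; at [7:9] match 'ic', group 1 = 'ic'.
One capturing group, so `findall` returns just the captured substring from each match — 3 in all.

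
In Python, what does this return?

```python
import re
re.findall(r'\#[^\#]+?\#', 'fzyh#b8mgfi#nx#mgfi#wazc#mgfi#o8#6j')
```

['#b8mgfi#', '#mgfi#', '#mgfi#']

Matches: at [4:12] → '#b8mgfi#'; at [14:20] → '#mgfi#'; at [24:30] → '#mgfi#'.
No capturing groups, so `findall` returns the 3 full match strings.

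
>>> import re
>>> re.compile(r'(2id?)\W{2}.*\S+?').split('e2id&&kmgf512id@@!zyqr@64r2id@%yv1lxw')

`re.split` interleaves the captured-group text with the surrounding fragments.

['e', '2id', '']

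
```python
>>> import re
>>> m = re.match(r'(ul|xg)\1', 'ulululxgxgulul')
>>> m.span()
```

(0, 4)

A backreference is literal: `\1` must see the identical characters the first group matched.
`re.match` only tries the pattern at the start of the string.
The match spans [0:4] → 'ulul'.
Captured: group 1 = 'ul'.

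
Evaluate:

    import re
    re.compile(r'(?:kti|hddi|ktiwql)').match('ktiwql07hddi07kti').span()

`re.match` won't scan ahead — the pattern has to work from the very first character.
The match spans [0:3] → 'kti'.

(0, 3)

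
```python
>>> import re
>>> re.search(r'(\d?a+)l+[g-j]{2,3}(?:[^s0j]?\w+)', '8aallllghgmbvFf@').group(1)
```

'8aa'

The pattern matches optionally a digit, then one or more of the literal 'a' (captured); then one or more of a literal 'l', then 2 to 3 of a character in [g-j]; then optionally any character except [s0j], then one or more of a word character (non-capturing group).
`re.search` tries every starting position until one works.
The match spans [0:15] → '8aallllghgmbvFf'.
Captured: group 1 = '8aa'.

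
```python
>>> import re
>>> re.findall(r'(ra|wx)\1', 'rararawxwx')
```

['ra', 'wx']

The backreference `\1` re-matches whatever the first group consumed, character for character.
Walking the string: at [0:4] match 'rara', group 1 = 'ra'; at [6:10] match 'wxwx', group 1 = 'wx'.
`findall` collects group 1 from each match (2 total).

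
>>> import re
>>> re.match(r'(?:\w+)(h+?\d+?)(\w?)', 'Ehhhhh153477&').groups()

('h1', '5')

Pattern: one or more of a word character (non-capturing group); then one or more of the literal 'h' (lazy), then one or more of a digit (lazy) (captured); then optionally a word character (captured).
Lazy quantifiers expand one character at a time until the remainder of the pattern can match.
`re.match` won't scan ahead — the pattern has to work from the very first character.
The match spans [0:8] → 'Ehhhhh15'.
Captured: group 1 = 'h1', group 2 = '5'.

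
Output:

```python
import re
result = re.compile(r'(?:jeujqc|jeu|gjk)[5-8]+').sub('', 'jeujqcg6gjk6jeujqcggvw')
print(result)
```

Matches: at [8:12] → 'gjk6'.
Each match is replaced by ''.

jeujqcg6jeujqcggvw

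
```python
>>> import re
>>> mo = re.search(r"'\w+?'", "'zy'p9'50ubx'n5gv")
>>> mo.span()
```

`search` walks the string left to right and returns the first match it finds.
The match spans [0:4] → "'zy'".

(0, 4)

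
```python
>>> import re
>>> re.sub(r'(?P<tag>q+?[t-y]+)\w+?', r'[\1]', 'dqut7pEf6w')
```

'd[qut]pEf6w'

This matches one or more of a literal 'q' (lazy), then one or more of a character in [t-y] (captured as 'tag'); then one or more of a word character (lazy).
Matches: at [1:5] → 'qut7'.
The replacement refers to a captured group, so each match is rewritten using its own captured text.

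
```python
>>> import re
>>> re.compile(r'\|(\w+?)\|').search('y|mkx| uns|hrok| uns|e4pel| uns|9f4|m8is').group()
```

The match spans [1:6] → '|mkx|'.

'|mkx|'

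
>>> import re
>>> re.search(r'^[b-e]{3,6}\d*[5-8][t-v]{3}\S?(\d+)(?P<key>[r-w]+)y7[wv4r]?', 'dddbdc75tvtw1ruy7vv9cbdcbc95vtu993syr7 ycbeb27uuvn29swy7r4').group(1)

The pattern matches anchored at the start of the string; then 3 to 6 of a character in [b-e], then zero or more of a digit; then a character in [5-8], then exactly 3 of a character in [t-v], then optionally a non-whitespace character; then one or more of a digit (captured); then one or more of a character in [r-w] (captured as 'key'); then the literal 'y7', then optionally one of [wv4r].
`search` walks the string left to right and returns the first match it finds.
The match spans [0:18] → 'dddbdc75tvtw1ruy7v'.
Captured: group 1 = '1', group 2 = 'ru'.

'1'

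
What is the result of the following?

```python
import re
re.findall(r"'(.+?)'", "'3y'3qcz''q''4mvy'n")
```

Scanning left to right: at [0:4] match "'3y'", group 1 = '3y'; at [8:12] match "''q'", group 1 = "'q"; at [12:18] match "'4mvy'", group 1 = '4mvy'.
With a single group, `findall` returns only what that group captured — 3 items.

['3y', "'q", '4mvy']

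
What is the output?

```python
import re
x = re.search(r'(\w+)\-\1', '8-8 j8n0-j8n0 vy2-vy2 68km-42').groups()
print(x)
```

('8',)

`\1` is not a pattern — it's the concrete string captured by group 1, re-applied verbatim.
Unlike `match`, `search` isn't anchored — it looks for the pattern anywhere in the string.
The match spans [0:3] → '8-8'.
Captured: group 1 = '8'.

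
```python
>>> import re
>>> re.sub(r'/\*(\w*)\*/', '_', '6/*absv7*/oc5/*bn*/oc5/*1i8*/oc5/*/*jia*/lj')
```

Matches: at [1:10] → '/*absv7*/'; at [13:19] → '/*bn*/'; at [22:29] → '/*1i8*/'; at [34:41] → '/*jia*/'.
`sub` substitutes '_' at each match site.

'6_oc5_oc5_oc5/*_lj'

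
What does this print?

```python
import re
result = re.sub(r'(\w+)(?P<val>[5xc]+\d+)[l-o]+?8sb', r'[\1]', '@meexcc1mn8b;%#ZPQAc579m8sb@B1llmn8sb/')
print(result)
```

@meexcc1mn8b;%#[ZPQAc]@B1llmn8sb/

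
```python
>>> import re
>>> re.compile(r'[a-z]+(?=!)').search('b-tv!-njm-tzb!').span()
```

(2, 4)

Lookahead/lookbehind check context without consuming it, so the matched span excludes the asserted characters.
`re.search` scans for the first position where the pattern succeeds.
The match spans [2:4] → 'tv'.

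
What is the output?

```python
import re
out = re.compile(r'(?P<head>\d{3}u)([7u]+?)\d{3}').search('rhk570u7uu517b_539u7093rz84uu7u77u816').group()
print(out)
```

The match spans [3:13] → '570u7uu517'.

570u7uu517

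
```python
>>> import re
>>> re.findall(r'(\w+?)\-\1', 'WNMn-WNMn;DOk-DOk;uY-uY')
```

`\1` has to match the exact text group 1 already captured.
Scanning left to right: at [0:9] match 'WNMn-WNMn', group 1 = 'WNMn'; at [10:17] match 'DOk-DOk', group 1 = 'DOk'; at [18:23] match 'uY-uY', group 1 = 'uY'.
With a single group, `findall` returns only what that group captured — 3 items.

['WNMn', 'DOk', 'uY']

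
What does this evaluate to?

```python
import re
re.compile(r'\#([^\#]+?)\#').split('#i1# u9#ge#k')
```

Because the pattern has a capturing group, `split` also inserts each captured text between the pieces.

['', 'i1', ' u9', 'ge', 'k']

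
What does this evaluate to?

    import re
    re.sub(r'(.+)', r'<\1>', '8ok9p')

'<8ok9p>'

This matches one or more of any character (captured).
Each match is replaced using the text its own group 1 captured.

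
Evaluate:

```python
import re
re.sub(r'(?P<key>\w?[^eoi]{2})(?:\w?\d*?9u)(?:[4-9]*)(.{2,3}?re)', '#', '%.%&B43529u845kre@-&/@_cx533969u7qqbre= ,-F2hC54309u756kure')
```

'%.#@-&/@#= ,-#'

Every occurrence is swapped for '#'.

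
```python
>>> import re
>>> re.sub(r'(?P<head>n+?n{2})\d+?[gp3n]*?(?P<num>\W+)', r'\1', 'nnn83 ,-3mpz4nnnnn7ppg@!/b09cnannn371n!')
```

Pattern: one or more of the literal 'n' (lazy), then exactly 2 of a literal 'n' (captured as 'head'); then one or more of a digit (lazy), then zero or more of one of [gp3n] (lazy); then one or more of a non-word character (captured as 'num').
Matches: at [0:8] → 'nnn83 ,-'; at [13:25] → 'nnnnn7ppg@!/'; at [31:39] → 'nnn371n!'.
`\1` in the replacement pulls in group 1's text for each match.

'nnn3mpz4nnnnnb09cnannn'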